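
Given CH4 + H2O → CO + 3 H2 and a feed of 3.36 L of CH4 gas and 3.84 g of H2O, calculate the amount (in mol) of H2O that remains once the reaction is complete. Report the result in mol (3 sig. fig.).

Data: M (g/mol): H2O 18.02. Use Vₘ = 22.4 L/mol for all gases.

n(CH4) = 3.360 / 22.4 = 0.1500 mol
n(H2O) = 3.840 / 18.02 = 0.2131 mol
n/ν for CH4 = 0.1500/1 = 0.1500
n/ν for H2O = 0.2131/1 = 0.2131
Smallest n/ν is CH4 → limiting reagent.
H2O consumed = (1/1) × 0.1500 = 0.1500 mol
H2O remaining = 0.2131 − 0.1500 = 0.06310 mol

0.0631 mol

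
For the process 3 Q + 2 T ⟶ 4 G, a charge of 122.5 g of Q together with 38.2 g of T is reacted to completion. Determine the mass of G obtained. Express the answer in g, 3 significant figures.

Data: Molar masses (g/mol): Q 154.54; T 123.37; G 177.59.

n(Q) = 122.5 / 154.54 = 0.7927 mol
n(T) = 38.20 / 123.37 = 0.3096 mol
n/ν for Q = 0.7927/3 = 0.2642
n/ν for T = 0.3096/2 = 0.1548
Smallest n/ν is T → limiting reagent.
n(G) = (4/2) × 0.3096 = 0.6192 mol
mass = 0.6192 × 177.59 = 110.0 g

110 g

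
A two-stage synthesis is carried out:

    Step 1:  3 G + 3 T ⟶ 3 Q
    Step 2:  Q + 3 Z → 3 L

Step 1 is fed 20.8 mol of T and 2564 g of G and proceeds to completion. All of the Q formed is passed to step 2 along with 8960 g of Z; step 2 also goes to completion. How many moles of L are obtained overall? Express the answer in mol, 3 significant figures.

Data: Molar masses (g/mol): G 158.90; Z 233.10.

Step 1:
n(T) = 20.80 mol
n(G) = 2564 / 158.90 = 16.14 mol
n/ν for T = 20.80/3 = 6.933
n/ν for G = 16.14/3 = 5.380
Smallest n/ν is G → limiting reagent.
n(Q) produced = (3/3) × 16.14 = 16.14 mol
Step 2:
n(Q) available = 16.14 mol
n(Z) = 8960 / 233.10 = 38.44 mol
n/ν for Q = 16.14/1 = 16.14
n/ν for Z = 38.44/3 = 12.81
Smallest n/ν is Z → limiting reagent.
n(L) = (3/3) × 38.44 = 38.44 mol

38.4 mol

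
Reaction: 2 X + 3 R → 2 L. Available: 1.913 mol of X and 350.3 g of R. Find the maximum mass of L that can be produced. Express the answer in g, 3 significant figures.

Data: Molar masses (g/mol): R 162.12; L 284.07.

409 g

n(X) = 1.913 mol
n(R) = 350.3 / 162.12 = 2.161 mol
n/ν for X = 1.913/2 = 0.9565
n/ν for R = 2.161/3 = 0.7203
Smallest n/ν is R → limiting reagent.
n(L) = (2/3) × 2.161 = 1.441 mol
mass = 1.441 × 284.07 = 409.3 g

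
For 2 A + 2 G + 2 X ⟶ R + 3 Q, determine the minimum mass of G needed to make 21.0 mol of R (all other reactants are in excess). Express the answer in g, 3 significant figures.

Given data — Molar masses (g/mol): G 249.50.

n(R) = 21.00 mol
n(G) = (2/1) × 21.00 = 42.00 mol
mass = 42.00 × 249.50 = 10480 g

10500 g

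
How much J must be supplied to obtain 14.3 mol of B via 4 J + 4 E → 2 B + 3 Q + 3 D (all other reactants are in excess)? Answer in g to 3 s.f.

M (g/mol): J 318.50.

9110 g

n(B) = 14.30 mol
n(J) = (4/2) × 14.30 = 28.60 mol
mass = 28.60 × 318.50 = 9109 g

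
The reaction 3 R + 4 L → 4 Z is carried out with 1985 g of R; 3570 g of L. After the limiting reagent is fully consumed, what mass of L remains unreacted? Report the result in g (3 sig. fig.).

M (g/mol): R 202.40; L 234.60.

502 g

n(R) = 1985 / 202.40 = 9.807 mol
n(L) = 3570 / 234.60 = 15.22 mol
n/ν for R = 9.807/3 = 3.269
n/ν for L = 15.22/4 = 3.805
Smallest n/ν is R → limiting reagent.
L consumed = (4/3) × 9.807 = 13.08 mol
L remaining = 15.22 − 13.08 = 2.140 mol
mass = 2.140 × 234.60 = 502.0 g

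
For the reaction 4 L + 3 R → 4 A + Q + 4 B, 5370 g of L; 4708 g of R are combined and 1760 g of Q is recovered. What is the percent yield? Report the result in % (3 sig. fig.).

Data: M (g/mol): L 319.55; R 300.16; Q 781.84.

53.6 %

n(L) = 5370 / 319.55 = 16.80 mol
n(R) = 4708 / 300.16 = 15.68 mol
n/ν → L: 4.200, R: 5.227; L is limiting.
theoretical n(Q) = (1/4) × 16.80 = 4.200 mol → 3284 g
% yield = 1760 / 3284 × 100 = 53.59 %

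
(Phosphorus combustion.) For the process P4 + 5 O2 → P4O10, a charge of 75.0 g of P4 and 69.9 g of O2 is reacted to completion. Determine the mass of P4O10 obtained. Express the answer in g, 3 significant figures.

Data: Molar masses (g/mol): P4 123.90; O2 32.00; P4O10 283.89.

124 g

n(P4) = 75.00 / 123.90 = 0.6053 mol
n(O2) = 69.90 / 32.00 = 2.184 mol
n/ν → P4: 0.6053, O2: 0.4368; O2 is limiting.
n(P4O10) = (1/5) × 2.184 = 0.4368 mol
mass = 0.4368 × 283.89 = 124.0 g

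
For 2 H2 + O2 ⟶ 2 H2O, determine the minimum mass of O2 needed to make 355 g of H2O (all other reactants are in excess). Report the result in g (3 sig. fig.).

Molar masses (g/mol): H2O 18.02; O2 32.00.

n(H2O) = 355 / 18.02 = 19.70 mol
n(O2) = (1/2) × 19.70 = 9.850 mol
mass = 9.850 × 32.00 = 315.2 g

315 g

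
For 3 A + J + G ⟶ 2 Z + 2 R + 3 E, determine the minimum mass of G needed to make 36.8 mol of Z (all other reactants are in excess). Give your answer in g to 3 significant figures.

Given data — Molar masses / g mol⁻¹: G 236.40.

4350 g

n(Z) = 36.80 mol
n(G) = (1/2) × 36.80 = 18.40 mol
mass = 18.40 × 236.40 = 4350 g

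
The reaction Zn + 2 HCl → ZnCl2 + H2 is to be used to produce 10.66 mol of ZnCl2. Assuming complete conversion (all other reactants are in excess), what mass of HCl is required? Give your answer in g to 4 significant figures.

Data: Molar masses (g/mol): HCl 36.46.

n(ZnCl2) = 10.66 mol
n(HCl) = (2/1) × 10.66 = 21.32 mol
mass = 21.32 × 36.46 = 777.3 g

777.3 g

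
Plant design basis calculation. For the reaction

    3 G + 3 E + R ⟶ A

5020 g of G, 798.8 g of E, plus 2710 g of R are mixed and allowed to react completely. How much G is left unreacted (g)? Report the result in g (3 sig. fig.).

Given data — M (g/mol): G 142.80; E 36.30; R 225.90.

1880 g

n(G) = 5020 / 142.80 = 35.15 mol
n(E) = 798.8 / 36.30 = 22.01 mol
n(R) = 2710 / 225.90 = 12.00 mol
n/ν for G = 35.15/3 = 11.72
n/ν for E = 22.01/3 = 7.337
n/ν for R = 12.00/1 = 12.00
Smallest n/ν is E → limiting reagent.
G consumed = (3/3) × 22.01 = 22.01 mol
G remaining = 35.15 − 22.01 = 13.14 mol
mass = 13.14 × 142.80 = 1876 g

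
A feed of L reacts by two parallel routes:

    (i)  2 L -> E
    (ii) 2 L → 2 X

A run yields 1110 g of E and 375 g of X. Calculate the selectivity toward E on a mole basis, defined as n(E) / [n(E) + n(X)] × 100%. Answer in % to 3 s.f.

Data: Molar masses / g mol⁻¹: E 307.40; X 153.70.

n(E) = 1110 / 307.40 = 3.611 mol
n(X) = 375 / 153.70 = 2.440 mol
selectivity = 3.611/(3.611+2.440) × 100 = 59.68 %

59.7 %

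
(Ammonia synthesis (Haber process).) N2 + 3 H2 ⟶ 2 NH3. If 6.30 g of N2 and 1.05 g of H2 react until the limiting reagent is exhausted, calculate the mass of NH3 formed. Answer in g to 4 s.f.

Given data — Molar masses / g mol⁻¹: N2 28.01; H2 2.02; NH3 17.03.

n(N2) = 6.300 / 28.01 = 0.2249 mol
n(H2) = 1.050 / 2.02 = 0.5198 mol
n/ν → N2: 0.2249, H2: 0.1733; H2 is limiting.
n(NH3) = (2/3) × 0.5198 = 0.3465 mol
mass = 0.3465 × 17.03 = 5.901 g

5.901 g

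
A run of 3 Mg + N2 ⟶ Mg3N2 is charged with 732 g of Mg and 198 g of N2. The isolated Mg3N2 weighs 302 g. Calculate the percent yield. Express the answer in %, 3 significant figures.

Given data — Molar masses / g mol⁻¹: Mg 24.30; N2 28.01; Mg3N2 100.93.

42.3 %

n(Mg) = 732.0 / 24.30 = 30.12 mol
n(N2) = 198.0 / 28.01 = 7.069 mol
n/ν for Mg = 30.12/3 = 10.04
n/ν for N2 = 7.069/1 = 7.069
Smallest n/ν is N2 → limiting reagent.
theoretical n(Mg3N2) = (1/1) × 7.069 = 7.069 mol → 713.5 g
% yield = 302 / 713.5 × 100 = 42.33 %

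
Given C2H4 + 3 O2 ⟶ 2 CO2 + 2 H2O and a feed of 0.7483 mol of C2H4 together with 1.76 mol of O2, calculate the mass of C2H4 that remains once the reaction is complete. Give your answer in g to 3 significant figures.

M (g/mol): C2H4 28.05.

n(C2H4) = 0.7483 mol
n(O2) = 1.760 mol
n/ν → C2H4: 0.7483, O2: 0.5867; O2 is limiting.
C2H4 consumed = (1/3) × 1.760 = 0.5867 mol
C2H4 remaining = 0.7483 − 0.5867 = 0.1616 mol
mass = 0.1616 × 28.05 = 4.533 g

4.53 g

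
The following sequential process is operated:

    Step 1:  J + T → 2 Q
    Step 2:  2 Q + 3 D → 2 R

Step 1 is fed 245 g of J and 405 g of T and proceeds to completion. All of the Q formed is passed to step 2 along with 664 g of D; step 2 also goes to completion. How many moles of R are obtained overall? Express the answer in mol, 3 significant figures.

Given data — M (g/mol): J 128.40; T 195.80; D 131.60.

Step 1:
n(J) = 245.0 / 128.40 = 1.908 mol
n(T) = 405.0 / 195.80 = 2.068 mol
n/ν for J = 1.908/1 = 1.908
n/ν for T = 2.068/1 = 2.068
Smallest n/ν is J → limiting reagent.
n(Q) produced = (2/1) × 1.908 = 3.816 mol
Step 2:
n(Q) available = 3.816 mol
n(D) = 664.0 / 131.60 = 5.046 mol
n/ν for Q = 3.816/2 = 1.908
n/ν for D = 5.046/3 = 1.682
Smallest n/ν is D → limiting reagent.
n(R) = (2/3) × 5.046 = 3.364 mol

3.36 mol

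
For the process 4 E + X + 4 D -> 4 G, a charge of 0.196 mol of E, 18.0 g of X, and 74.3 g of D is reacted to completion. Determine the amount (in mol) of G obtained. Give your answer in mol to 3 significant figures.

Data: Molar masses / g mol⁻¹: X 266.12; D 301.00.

0.196 mol

n(E) = 0.1960 mol
n(X) = 18.00 / 266.12 = 0.06764 mol
n(D) = 74.30 / 301.00 = 0.2468 mol
n/ν for E = 0.1960/4 = 0.04900
n/ν for X = 0.06764/1 = 0.06764
n/ν for D = 0.2468/4 = 0.06170
Smallest n/ν is E → limiting reagent.
n(G) = (4/4) × 0.1960 = 0.1960 mol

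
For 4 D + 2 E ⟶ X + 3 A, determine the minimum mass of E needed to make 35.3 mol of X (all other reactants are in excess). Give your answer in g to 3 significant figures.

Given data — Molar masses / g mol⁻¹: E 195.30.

n(X) = 35.30 mol
n(E) = (2/1) × 35.30 = 70.60 mol
mass = 70.60 × 195.30 = 13790 g

13800 g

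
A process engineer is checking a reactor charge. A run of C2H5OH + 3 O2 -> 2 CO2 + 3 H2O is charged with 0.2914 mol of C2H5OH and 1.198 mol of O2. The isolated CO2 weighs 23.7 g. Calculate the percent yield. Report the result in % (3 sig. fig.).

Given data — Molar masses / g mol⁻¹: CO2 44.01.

n(C2H5OH) = 0.2914 mol
n(O2) = 1.198 mol
n/ν → C2H5OH: 0.2914, O2: 0.3993; C2H5OH is limiting.
theoretical n(CO2) = (2/1) × 0.2914 = 0.5828 mol → 25.65 g
% yield = 23.7 / 25.65 × 100 = 92.40 %

92.4 %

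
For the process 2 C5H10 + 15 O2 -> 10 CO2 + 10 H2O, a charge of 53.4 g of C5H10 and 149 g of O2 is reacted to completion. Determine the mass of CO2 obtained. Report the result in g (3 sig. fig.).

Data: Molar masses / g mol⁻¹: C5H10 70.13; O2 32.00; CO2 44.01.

n(C5H10) = 53.40 / 70.13 = 0.7614 mol
n(O2) = 149.0 / 32.00 = 4.656 mol
n/ν for C5H10 = 0.7614/2 = 0.3807
n/ν for O2 = 4.656/15 = 0.3104
Smallest n/ν is O2 → limiting reagent.
n(CO2) = (10/15) × 4.656 = 3.104 mol
mass = 3.104 × 44.01 = 136.6 g

137 g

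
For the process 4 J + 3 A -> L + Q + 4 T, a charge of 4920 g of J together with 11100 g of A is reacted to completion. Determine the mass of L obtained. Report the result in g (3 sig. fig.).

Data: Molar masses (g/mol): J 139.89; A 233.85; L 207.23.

n(J) = 4920 / 139.89 = 35.17 mol
n(A) = 11100 / 233.85 = 47.47 mol
n/ν for J = 35.17/4 = 8.793
n/ν for A = 47.47/3 = 15.82
Smallest n/ν is J → limiting reagent.
n(L) = (1/4) × 35.17 = 8.793 mol
mass = 8.793 × 207.23 = 1822 g

1820 g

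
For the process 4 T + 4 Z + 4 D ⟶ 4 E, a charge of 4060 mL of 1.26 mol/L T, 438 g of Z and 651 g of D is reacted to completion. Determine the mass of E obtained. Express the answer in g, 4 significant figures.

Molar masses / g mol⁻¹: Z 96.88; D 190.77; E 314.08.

1072 g

n(T) = 1.26 × 4060/1000 = 5.116 mol
n(Z) = 438.0 / 96.88 = 4.521 mol
n(D) = 651.0 / 190.77 = 3.412 mol
n/ν for T = 5.116/4 = 1.279
n/ν for Z = 4.521/4 = 1.130
n/ν for D = 3.412/4 = 0.8530
Smallest n/ν is D → limiting reagent.
n(E) = (4/4) × 3.412 = 3.412 mol
mass = 3.412 × 314.08 = 1072 g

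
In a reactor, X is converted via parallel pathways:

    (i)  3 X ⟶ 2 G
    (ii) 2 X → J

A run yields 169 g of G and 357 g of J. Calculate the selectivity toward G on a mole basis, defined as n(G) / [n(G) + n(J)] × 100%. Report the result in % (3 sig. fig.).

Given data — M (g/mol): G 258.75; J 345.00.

n(G) = 169 / 258.75 = 0.6531 mol
n(J) = 357 / 345.00 = 1.035 mol
selectivity = 0.6531/(0.6531+1.035) × 100 = 38.69 %

38.7 %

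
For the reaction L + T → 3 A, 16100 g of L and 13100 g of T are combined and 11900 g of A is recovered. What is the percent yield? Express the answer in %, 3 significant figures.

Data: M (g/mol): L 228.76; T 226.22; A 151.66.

n(L) = 16100 / 228.76 = 70.38 mol
n(T) = 13100 / 226.22 = 57.91 mol
n/ν → L: 70.38, T: 57.91; T is limiting.
theoretical n(A) = (3/1) × 57.91 = 173.7 mol → 26340 g
% yield = 11900 / 26340 × 100 = 45.18 %

45.2 %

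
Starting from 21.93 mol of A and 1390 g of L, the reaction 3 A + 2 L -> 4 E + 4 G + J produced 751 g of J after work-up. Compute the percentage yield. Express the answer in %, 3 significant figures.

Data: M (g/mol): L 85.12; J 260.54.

n(A) = 21.93 mol
n(L) = 1390 / 85.12 = 16.33 mol
n/ν for A = 21.93/3 = 7.310
n/ν for L = 16.33/2 = 8.165
Smallest n/ν is A → limiting reagent.
theoretical n(J) = (1/3) × 21.93 = 7.310 mol → 1905 g
% yield = 751 / 1905 × 100 = 39.42 %

39.4 %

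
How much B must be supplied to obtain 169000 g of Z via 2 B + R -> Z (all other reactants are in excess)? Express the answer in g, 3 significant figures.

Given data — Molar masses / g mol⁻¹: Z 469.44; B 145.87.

n(Z) = 169000 / 469.44 = 360.0 mol
n(B) = (2/1) × 360.0 = 720.0 mol
mass = 720.0 × 145.87 = 105000 g

105000 g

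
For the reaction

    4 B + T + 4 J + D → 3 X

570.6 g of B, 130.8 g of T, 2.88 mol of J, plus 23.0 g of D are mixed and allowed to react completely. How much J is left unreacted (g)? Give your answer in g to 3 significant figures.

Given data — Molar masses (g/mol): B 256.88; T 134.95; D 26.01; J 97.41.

n(B) = 570.6 / 256.88 = 2.221 mol
n(T) = 130.8 / 134.95 = 0.9692 mol
n(J) = 2.880 mol
n(D) = 23.00 / 26.01 = 0.8843 mol
n/ν → B: 0.5553, T: 0.9692, J: 0.7200, D: 0.8843; B is limiting.
J consumed = (4/4) × 2.221 = 2.221 mol
J remaining = 2.880 − 2.221 = 0.6590 mol
mass = 0.6590 × 97.41 = 64.19 g

64.2 g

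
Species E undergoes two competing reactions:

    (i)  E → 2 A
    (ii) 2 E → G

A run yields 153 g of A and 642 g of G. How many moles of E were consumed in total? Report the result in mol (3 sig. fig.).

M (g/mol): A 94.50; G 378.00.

n(A) = 153 / 94.50 = 1.619 mol
n(G) = 642 / 378.00 = 1.698 mol
n(E) via (i) = (1/2)×1.619 = 0.8095 mol
n(E) via (ii) = (2/1)×1.698 = 3.396 mol
total n(E) = 0.8095 + 3.396 = 4.206 mol

4.21 mol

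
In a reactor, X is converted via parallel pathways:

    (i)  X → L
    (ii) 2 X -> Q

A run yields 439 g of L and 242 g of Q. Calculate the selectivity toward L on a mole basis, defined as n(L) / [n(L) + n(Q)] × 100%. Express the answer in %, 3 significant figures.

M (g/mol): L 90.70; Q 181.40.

78.4 %

n(L) = 439 / 90.70 = 4.840 mol
n(Q) = 242 / 181.40 = 1.334 mol
selectivity = 4.840/(4.840+1.334) × 100 = 78.39 %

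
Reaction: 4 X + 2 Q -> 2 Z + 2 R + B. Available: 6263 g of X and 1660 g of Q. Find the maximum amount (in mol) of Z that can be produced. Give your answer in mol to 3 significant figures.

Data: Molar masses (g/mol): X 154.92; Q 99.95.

16.6 mol

n(X) = 6263 / 154.92 = 40.43 mol
n(Q) = 1660 / 99.95 = 16.61 mol
n/ν for X = 40.43/4 = 10.11
n/ν for Q = 16.61/2 = 8.305
Smallest n/ν is Q → limiting reagent.
n(Z) = (2/2) × 16.61 = 16.61 mol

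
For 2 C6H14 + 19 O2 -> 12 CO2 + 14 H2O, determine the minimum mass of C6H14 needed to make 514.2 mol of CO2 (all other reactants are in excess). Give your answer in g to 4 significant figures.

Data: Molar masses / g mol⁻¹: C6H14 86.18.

n(CO2) = 514.2 mol
n(C6H14) = (2/12) × 514.2 = 85.70 mol
mass = 85.70 × 86.18 = 7386 g

7386 g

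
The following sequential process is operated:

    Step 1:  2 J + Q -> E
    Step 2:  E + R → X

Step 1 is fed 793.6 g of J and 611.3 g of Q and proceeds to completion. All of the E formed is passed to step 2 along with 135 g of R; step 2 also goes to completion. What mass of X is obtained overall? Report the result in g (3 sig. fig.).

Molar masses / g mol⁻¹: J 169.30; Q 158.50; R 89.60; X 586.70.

884 g

Step 1:
n(J) = 793.6 / 169.30 = 4.688 mol
n(Q) = 611.3 / 158.50 = 3.857 mol
n/ν for J = 4.688/2 = 2.344
n/ν for Q = 3.857/1 = 3.857
Smallest n/ν is J → limiting reagent.
n(E) produced = (1/2) × 4.688 = 2.344 mol
Step 2:
n(E) available = 2.344 mol
n(R) = 135.0 / 89.60 = 1.507 mol
n/ν for E = 2.344/1 = 2.344
n/ν for R = 1.507/1 = 1.507
Smallest n/ν is R → limiting reagent.
n(X) = (1/1) × 1.507 = 1.507 mol
mass = 1.507 × 586.70 = 884.2 g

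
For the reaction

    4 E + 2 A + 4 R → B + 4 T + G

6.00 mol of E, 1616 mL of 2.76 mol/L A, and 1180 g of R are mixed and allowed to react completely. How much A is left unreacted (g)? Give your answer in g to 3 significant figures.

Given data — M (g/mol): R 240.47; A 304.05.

610 g

n(E) = 6.000 mol
n(A) = 2.76 × 1616/1000 = 4.460 mol
n(R) = 1180 / 240.47 = 4.907 mol
n/ν for E = 6.000/4 = 1.500
n/ν for A = 4.460/2 = 2.230
n/ν for R = 4.907/4 = 1.227
Smallest n/ν is R → limiting reagent.
A consumed = (2/4) × 4.907 = 2.454 mol
A remaining = 4.460 − 2.454 = 2.006 mol
mass = 2.006 × 304.05 = 609.9 g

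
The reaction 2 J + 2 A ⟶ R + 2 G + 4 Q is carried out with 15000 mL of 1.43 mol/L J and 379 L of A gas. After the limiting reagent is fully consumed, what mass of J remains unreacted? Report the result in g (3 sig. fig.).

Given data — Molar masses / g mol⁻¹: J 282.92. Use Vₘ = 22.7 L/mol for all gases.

n(J) = 1.43 × 15000/1000 = 21.45 mol
n(A) = 379.0 / 22.7 = 16.70 mol
n/ν → J: 10.73, A: 8.350; A is limiting.
J consumed = (2/2) × 16.70 = 16.70 mol
J remaining = 21.45 − 16.70 = 4.750 mol
mass = 4.750 × 282.92 = 1344 g

1340 g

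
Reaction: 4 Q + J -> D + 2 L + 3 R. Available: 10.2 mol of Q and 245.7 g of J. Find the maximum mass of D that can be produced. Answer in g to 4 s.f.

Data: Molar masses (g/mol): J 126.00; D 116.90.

n(Q) = 10.20 mol
n(J) = 245.7 / 126.00 = 1.950 mol
n/ν → Q: 2.550, J: 1.950; J is limiting.
n(D) = (1/1) × 1.950 = 1.950 mol
mass = 1.950 × 116.90 = 228.0 g

228.0 g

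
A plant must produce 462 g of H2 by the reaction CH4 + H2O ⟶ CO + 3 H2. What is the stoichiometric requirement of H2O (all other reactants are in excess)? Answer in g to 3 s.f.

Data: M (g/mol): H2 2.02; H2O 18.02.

n(H2) = 462 / 2.02 = 228.7 mol
n(H2O) = (1/3) × 228.7 = 76.23 mol
mass = 76.23 × 18.02 = 1374 g

1370 g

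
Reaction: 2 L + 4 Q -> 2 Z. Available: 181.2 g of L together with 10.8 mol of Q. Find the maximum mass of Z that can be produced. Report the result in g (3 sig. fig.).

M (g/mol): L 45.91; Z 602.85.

2380 g

n(L) = 181.2 / 45.91 = 3.947 mol
n(Q) = 10.80 mol
n/ν → L: 1.974, Q: 2.700; L is limiting.
n(Z) = (2/2) × 3.947 = 3.947 mol
mass = 3.947 × 602.85 = 2379 g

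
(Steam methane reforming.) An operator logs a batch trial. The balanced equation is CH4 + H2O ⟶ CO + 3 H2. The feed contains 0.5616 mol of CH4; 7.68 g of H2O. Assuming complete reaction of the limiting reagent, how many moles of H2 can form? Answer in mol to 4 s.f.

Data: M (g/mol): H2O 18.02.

1.279 mol

n(CH4) = 0.5616 mol
n(H2O) = 7.680 / 18.02 = 0.4262 mol
n/ν for CH4 = 0.5616/1 = 0.5616
n/ν for H2O = 0.4262/1 = 0.4262
Smallest n/ν is H2O → limiting reagent.
n(H2) = (3/1) × 0.4262 = 1.279 mol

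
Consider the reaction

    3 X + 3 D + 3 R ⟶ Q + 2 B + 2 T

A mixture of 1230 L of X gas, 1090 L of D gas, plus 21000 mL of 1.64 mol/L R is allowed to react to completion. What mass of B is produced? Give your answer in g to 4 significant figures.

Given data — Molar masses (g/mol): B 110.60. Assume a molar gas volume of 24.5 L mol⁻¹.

2539 g

n(X) = 1230 / 24.5 = 50.20 mol
n(D) = 1090 / 24.5 = 44.49 mol
n(R) = 1.64 × 21000/1000 = 34.44 mol
n/ν for X = 50.20/3 = 16.73
n/ν for D = 44.49/3 = 14.83
n/ν for R = 34.44/3 = 11.48
Smallest n/ν is R → limiting reagent.
n(B) = (2/3) × 34.44 = 22.96 mol
mass = 22.96 × 110.60 = 2539 g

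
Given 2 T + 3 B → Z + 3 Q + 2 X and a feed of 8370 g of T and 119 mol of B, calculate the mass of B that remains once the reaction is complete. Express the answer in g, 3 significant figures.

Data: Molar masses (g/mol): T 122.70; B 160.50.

2680 g

n(T) = 8370 / 122.70 = 68.22 mol
n(B) = 119.0 mol
n/ν → T: 34.11, B: 39.67; T is limiting.
B consumed = (3/2) × 68.22 = 102.3 mol
B remaining = 119.0 − 102.3 = 16.70 mol
mass = 16.70 × 160.50 = 2680 g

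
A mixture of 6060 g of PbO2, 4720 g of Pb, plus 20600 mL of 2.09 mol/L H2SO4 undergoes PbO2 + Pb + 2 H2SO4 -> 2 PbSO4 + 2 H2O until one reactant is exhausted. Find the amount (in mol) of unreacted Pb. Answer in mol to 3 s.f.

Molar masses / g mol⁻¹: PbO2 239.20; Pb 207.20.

1.25 mol

n(PbO2) = 6060 / 239.20 = 25.33 mol
n(Pb) = 4720 / 207.20 = 22.78 mol
n(H2SO4) = 2.09 × 20600/1000 = 43.05 mol
n/ν → PbO2: 25.33, Pb: 22.78, H2SO4: 21.53; H2SO4 is limiting.
Pb consumed = (1/2) × 43.05 = 21.53 mol
Pb remaining = 22.78 − 21.53 = 1.250 mol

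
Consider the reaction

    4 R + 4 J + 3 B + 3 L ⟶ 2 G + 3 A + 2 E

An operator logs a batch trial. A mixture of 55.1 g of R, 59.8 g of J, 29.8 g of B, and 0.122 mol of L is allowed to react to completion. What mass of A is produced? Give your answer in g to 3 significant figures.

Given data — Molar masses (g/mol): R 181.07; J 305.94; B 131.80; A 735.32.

89.7 g

n(R) = 55.10 / 181.07 = 0.3043 mol
n(J) = 59.80 / 305.94 = 0.1955 mol
n(B) = 29.80 / 131.80 = 0.2261 mol
n(L) = 0.1220 mol
n/ν for R = 0.3043/4 = 0.07608
n/ν for J = 0.1955/4 = 0.04888
n/ν for B = 0.2261/3 = 0.07537
n/ν for L = 0.1220/3 = 0.04067
Smallest n/ν is L → limiting reagent.
n(A) = (3/3) × 0.1220 = 0.1220 mol
mass = 0.1220 × 735.32 = 89.71 g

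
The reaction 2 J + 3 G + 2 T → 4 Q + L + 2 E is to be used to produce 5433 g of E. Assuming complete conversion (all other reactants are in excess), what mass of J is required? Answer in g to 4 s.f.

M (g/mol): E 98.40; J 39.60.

n(E) = 5433 / 98.40 = 55.21 mol
n(J) = (2/2) × 55.21 = 55.21 mol
mass = 55.21 × 39.60 = 2186 g

2186 g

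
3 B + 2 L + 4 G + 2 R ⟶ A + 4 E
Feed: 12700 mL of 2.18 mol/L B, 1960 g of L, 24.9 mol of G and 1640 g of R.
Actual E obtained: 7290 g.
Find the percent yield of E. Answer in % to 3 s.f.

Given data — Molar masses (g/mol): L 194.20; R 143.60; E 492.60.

n(B) = 2.18 × 12700/1000 = 27.69 mol
n(L) = 1960 / 194.20 = 10.09 mol
n(G) = 24.90 mol
n(R) = 1640 / 143.60 = 11.42 mol
n/ν for B = 27.69/3 = 9.230
n/ν for L = 10.09/2 = 5.045
n/ν for G = 24.90/4 = 6.225
n/ν for R = 11.42/2 = 5.710
Smallest n/ν is L → limiting reagent.
theoretical n(E) = (4/2) × 10.09 = 20.18 mol → 9941 g
% yield = 7290 / 9941 × 100 = 73.33 %

73.3 %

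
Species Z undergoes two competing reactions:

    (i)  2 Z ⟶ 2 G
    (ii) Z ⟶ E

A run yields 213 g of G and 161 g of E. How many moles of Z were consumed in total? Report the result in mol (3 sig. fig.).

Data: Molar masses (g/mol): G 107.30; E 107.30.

3.49 mol

n(G) = 213 / 107.30 = 1.985 mol
n(E) = 161 / 107.30 = 1.500 mol
n(Z) via (i) = (2/2)×1.985 = 1.985 mol
n(Z) via (ii) = (1/1)×1.500 = 1.500 mol
total n(Z) = 1.985 + 1.500 = 3.485 mol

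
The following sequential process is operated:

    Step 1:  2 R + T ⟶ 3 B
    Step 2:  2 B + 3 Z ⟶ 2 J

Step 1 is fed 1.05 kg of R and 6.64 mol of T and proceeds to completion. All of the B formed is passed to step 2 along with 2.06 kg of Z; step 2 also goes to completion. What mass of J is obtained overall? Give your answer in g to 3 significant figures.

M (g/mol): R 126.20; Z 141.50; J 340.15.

Step 1:
n(R) = 1.050×1000 / 126.20 = 8.320 mol
n(T) = 6.640 mol
n/ν for R = 8.320/2 = 4.160
n/ν for T = 6.640/1 = 6.640
Smallest n/ν is R → limiting reagent.
n(B) produced = (3/2) × 8.320 = 12.48 mol
Step 2:
n(B) available = 12.48 mol
n(Z) = 2.060×1000 / 141.50 = 14.56 mol
n/ν for B = 12.48/2 = 6.240
n/ν for Z = 14.56/3 = 4.853
Smallest n/ν is Z → limiting reagent.
n(J) = (2/3) × 14.56 = 9.707 mol
mass = 9.707 × 340.15 = 3302 g

3300 g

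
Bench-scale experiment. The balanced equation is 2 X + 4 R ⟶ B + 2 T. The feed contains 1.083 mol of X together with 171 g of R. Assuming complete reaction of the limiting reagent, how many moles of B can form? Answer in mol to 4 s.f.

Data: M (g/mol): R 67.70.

n(X) = 1.083 mol
n(R) = 171.0 / 67.70 = 2.526 mol
n/ν for X = 1.083/2 = 0.5415
n/ν for R = 2.526/4 = 0.6315
Smallest n/ν is X → limiting reagent.
n(B) = (1/2) × 1.083 = 0.5415 mol

0.5415 mol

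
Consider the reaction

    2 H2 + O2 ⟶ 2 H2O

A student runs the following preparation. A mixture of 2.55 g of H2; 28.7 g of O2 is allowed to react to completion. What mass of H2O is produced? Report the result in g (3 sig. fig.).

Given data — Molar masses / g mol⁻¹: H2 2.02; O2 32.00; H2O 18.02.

n(H2) = 2.550 / 2.02 = 1.262 mol
n(O2) = 28.70 / 32.00 = 0.8969 mol
n/ν → H2: 0.6310, O2: 0.8969; H2 is limiting.
n(H2O) = (2/2) × 1.262 = 1.262 mol
mass = 1.262 × 18.02 = 22.74 g

22.7 g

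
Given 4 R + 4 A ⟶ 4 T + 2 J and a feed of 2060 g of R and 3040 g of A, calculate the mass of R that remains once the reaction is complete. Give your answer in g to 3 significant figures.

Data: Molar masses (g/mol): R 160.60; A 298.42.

424 g

n(R) = 2060 / 160.60 = 12.83 mol
n(A) = 3040 / 298.42 = 10.19 mol
n/ν → R: 3.208, A: 2.548; A is limiting.
R consumed = (4/4) × 10.19 = 10.19 mol
R remaining = 12.83 − 10.19 = 2.640 mol
mass = 2.640 × 160.60 = 424.0 g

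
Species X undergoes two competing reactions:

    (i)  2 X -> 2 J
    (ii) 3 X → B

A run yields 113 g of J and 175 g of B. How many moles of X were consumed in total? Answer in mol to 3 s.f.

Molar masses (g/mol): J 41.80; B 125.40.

6.89 mol

n(J) = 113 / 41.80 = 2.703 mol
n(B) = 175 / 125.40 = 1.396 mol
n(X) via (i) = (2/2)×2.703 = 2.703 mol
n(X) via (ii) = (3/1)×1.396 = 4.188 mol
total n(X) = 2.703 + 4.188 = 6.891 mol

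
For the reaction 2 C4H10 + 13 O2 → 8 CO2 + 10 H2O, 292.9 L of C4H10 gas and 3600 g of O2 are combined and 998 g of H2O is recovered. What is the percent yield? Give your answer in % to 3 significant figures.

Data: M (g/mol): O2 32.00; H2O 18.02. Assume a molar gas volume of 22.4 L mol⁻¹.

84.7 %

n(C4H10) = 292.9 / 22.4 = 13.08 mol
n(O2) = 3600 / 32.00 = 112.5 mol
n/ν for C4H10 = 13.08/2 = 6.540
n/ν for O2 = 112.5/13 = 8.654
Smallest n/ν is C4H10 → limiting reagent.
theoretical n(H2O) = (10/2) × 13.08 = 65.40 mol → 1179 g
% yield = 998 / 1179 × 100 = 84.65 %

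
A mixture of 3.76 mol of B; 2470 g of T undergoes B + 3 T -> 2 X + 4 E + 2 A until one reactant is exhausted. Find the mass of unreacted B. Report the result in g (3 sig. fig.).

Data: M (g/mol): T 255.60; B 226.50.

n(B) = 3.760 mol
n(T) = 2470 / 255.60 = 9.664 mol
n/ν for B = 3.760/1 = 3.760
n/ν for T = 9.664/3 = 3.221
Smallest n/ν is T → limiting reagent.
B consumed = (1/3) × 9.664 = 3.221 mol
B remaining = 3.760 − 3.221 = 0.5390 mol
mass = 0.5390 × 226.50 = 122.1 g

122 g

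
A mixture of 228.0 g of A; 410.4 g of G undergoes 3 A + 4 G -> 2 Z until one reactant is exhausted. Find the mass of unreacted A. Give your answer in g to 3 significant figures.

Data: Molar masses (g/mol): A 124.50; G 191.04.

n(A) = 228.0 / 124.50 = 1.831 mol
n(G) = 410.4 / 191.04 = 2.148 mol
n/ν for A = 1.831/3 = 0.6103
n/ν for G = 2.148/4 = 0.5370
Smallest n/ν is G → limiting reagent.
A consumed = (3/4) × 2.148 = 1.611 mol
A remaining = 1.831 − 1.611 = 0.2200 mol
mass = 0.2200 × 124.50 = 27.39 g

27.4 g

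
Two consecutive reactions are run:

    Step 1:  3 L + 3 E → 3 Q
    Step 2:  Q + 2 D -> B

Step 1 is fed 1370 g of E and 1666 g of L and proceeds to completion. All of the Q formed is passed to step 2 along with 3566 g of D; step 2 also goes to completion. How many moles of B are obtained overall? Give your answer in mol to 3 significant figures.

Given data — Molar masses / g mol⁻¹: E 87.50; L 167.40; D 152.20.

9.95 mol

Step 1:
n(E) = 1370 / 87.50 = 15.66 mol
n(L) = 1666 / 167.40 = 9.952 mol
n/ν → E: 5.220, L: 3.317; L is limiting.
n(Q) produced = (3/3) × 9.952 = 9.952 mol
Step 2:
n(Q) available = 9.952 mol
n(D) = 3566 / 152.20 = 23.43 mol
n/ν → Q: 9.952, D: 11.72; Q is limiting.
n(B) = (1/1) × 9.952 = 9.952 mol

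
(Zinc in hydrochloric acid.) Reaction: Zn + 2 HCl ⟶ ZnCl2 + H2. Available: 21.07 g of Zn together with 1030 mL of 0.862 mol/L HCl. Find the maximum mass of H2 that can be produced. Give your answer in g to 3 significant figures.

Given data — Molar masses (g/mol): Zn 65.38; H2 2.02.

0.651 g

n(Zn) = 21.07 / 65.38 = 0.3223 mol
n(HCl) = 0.862 × 1030/1000 = 0.8879 mol
n/ν for Zn = 0.3223/1 = 0.3223
n/ν for HCl = 0.8879/2 = 0.4440
Smallest n/ν is Zn → limiting reagent.
n(H2) = (1/1) × 0.3223 = 0.3223 mol
mass = 0.3223 × 2.02 = 0.6510 g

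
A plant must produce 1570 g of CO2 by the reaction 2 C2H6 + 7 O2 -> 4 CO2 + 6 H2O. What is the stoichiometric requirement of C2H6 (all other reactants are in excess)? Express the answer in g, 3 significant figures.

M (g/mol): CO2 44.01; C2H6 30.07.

536 g

n(CO2) = 1570 / 44.01 = 35.67 mol
n(C2H6) = (2/4) × 35.67 = 17.84 mol
mass = 17.84 × 30.07 = 536.4 g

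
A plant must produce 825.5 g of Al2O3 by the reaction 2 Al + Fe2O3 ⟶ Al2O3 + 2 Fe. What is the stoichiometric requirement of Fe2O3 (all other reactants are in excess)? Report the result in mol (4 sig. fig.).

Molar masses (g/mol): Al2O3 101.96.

n(Al2O3) = 825.5 / 101.96 = 8.096 mol
n(Fe2O3) = (1/1) × 8.096 = 8.096 mol

8.096 mol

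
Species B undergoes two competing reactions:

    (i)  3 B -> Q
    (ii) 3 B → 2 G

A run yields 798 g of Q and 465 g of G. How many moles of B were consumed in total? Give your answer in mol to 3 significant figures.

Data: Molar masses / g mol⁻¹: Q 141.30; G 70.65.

n(Q) = 798 / 141.30 = 5.648 mol
n(G) = 465 / 70.65 = 6.582 mol
n(B) via (i) = (3/1)×5.648 = 16.94 mol
n(B) via (ii) = (3/2)×6.582 = 9.873 mol
total n(B) = 16.94 + 9.873 = 26.81 mol

26.8 mol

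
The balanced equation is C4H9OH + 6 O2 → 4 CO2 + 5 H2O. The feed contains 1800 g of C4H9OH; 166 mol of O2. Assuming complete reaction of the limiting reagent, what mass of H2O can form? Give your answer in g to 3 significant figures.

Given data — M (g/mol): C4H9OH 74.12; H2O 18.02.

n(C4H9OH) = 1800 / 74.12 = 24.28 mol
n(O2) = 166.0 mol
n/ν for C4H9OH = 24.28/1 = 24.28
n/ν for O2 = 166.0/6 = 27.67
Smallest n/ν is C4H9OH → limiting reagent.
n(H2O) = (5/1) × 24.28 = 121.4 mol
mass = 121.4 × 18.02 = 2188 g

2190 g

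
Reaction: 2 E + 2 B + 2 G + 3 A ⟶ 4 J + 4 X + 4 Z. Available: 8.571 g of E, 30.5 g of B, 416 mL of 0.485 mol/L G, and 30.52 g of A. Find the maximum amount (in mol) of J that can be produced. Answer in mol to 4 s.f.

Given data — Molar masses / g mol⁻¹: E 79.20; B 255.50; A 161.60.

0.2164 mol

n(E) = 8.571 / 79.20 = 0.1082 mol
n(B) = 30.50 / 255.50 = 0.1194 mol
n(G) = 0.485 × 416.0/1000 = 0.2018 mol
n(A) = 30.52 / 161.60 = 0.1889 mol
n/ν for E = 0.1082/2 = 0.05410
n/ν for B = 0.1194/2 = 0.05970
n/ν for G = 0.2018/2 = 0.1009
n/ν for A = 0.1889/3 = 0.06297
Smallest n/ν is E → limiting reagent.
n(J) = (4/2) × 0.1082 = 0.2164 mol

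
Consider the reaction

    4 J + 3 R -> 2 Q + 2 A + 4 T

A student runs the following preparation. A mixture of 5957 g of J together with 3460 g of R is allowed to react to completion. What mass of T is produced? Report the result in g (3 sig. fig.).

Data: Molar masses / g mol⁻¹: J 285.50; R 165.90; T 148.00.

n(J) = 5957 / 285.50 = 20.87 mol
n(R) = 3460 / 165.90 = 20.86 mol
n/ν for J = 20.87/4 = 5.218
n/ν for R = 20.86/3 = 6.953
Smallest n/ν is J → limiting reagent.
n(T) = (4/4) × 20.87 = 20.87 mol
mass = 20.87 × 148.00 = 3089 g

3090 g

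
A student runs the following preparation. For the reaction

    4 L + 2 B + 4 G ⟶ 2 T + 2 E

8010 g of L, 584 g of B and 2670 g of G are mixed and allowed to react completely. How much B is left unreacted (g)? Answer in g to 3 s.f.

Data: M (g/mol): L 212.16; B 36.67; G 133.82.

218 g

n(L) = 8010 / 212.16 = 37.75 mol
n(B) = 584.0 / 36.67 = 15.93 mol
n(G) = 2670 / 133.82 = 19.95 mol
n/ν for L = 37.75/4 = 9.438
n/ν for B = 15.93/2 = 7.965
n/ν for G = 19.95/4 = 4.988
Smallest n/ν is G → limiting reagent.
B consumed = (2/4) × 19.95 = 9.975 mol
B remaining = 15.93 − 9.975 = 5.955 mol
mass = 5.955 × 36.67 = 218.4 g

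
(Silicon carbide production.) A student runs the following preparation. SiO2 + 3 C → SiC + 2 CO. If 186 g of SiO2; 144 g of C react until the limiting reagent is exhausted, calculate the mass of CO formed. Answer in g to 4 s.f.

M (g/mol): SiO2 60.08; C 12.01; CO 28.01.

173.4 g

n(SiO2) = 186.0 / 60.08 = 3.096 mol
n(C) = 144.0 / 12.01 = 11.99 mol
n/ν for SiO2 = 3.096/1 = 3.096
n/ν for C = 11.99/3 = 3.997
Smallest n/ν is SiO2 → limiting reagent.
n(CO) = (2/1) × 3.096 = 6.192 mol
mass = 6.192 × 28.01 = 173.4 g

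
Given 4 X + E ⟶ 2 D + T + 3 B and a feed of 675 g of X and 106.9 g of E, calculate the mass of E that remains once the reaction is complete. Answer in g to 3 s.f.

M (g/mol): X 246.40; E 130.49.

n(X) = 675.0 / 246.40 = 2.739 mol
n(E) = 106.9 / 130.49 = 0.8192 mol
n/ν → X: 0.6848, E: 0.8192; X is limiting.
E consumed = (1/4) × 2.739 = 0.6848 mol
E remaining = 0.8192 − 0.6848 = 0.1344 mol
mass = 0.1344 × 130.49 = 17.54 g

17.5 g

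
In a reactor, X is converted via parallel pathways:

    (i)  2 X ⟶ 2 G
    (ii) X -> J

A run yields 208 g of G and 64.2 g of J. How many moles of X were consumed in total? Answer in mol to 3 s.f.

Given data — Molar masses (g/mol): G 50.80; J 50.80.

5.36 mol

n(G) = 208 / 50.80 = 4.094 mol
n(J) = 64.2 / 50.80 = 1.264 mol
n(X) via (i) = (2/2)×4.094 = 4.094 mol
n(X) via (ii) = (1/1)×1.264 = 1.264 mol
total n(X) = 4.094 + 1.264 = 5.358 mol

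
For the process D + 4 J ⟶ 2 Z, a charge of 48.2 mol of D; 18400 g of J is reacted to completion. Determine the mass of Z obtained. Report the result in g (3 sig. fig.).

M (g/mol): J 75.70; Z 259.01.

25000 g

n(D) = 48.20 mol
n(J) = 18400 / 75.70 = 243.1 mol
n/ν for D = 48.20/1 = 48.20
n/ν for J = 243.1/4 = 60.78
Smallest n/ν is D → limiting reagent.
n(Z) = (2/1) × 48.20 = 96.40 mol
mass = 96.40 × 259.01 = 24970 g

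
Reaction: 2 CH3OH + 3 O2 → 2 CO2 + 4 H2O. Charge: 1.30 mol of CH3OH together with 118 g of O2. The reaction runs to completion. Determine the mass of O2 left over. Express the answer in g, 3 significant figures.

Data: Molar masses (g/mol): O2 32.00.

55.6 g

n(CH3OH) = 1.300 mol
n(O2) = 118.0 / 32.00 = 3.688 mol
n/ν for CH3OH = 1.300/2 = 0.6500
n/ν for O2 = 3.688/3 = 1.229
Smallest n/ν is CH3OH → limiting reagent.
O2 consumed = (3/2) × 1.300 = 1.950 mol
O2 remaining = 3.688 − 1.950 = 1.738 mol
mass = 1.738 × 32.00 = 55.62 g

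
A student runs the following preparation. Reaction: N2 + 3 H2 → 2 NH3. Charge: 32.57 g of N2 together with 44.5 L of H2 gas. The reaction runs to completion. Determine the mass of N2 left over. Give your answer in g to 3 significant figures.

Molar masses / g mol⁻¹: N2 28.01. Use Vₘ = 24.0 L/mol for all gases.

n(N2) = 32.57 / 28.01 = 1.163 mol
n(H2) = 44.50 / 24.0 = 1.854 mol
n/ν for N2 = 1.163/1 = 1.163
n/ν for H2 = 1.854/3 = 0.6180
Smallest n/ν is H2 → limiting reagent.
N2 consumed = (1/3) × 1.854 = 0.6180 mol
N2 remaining = 1.163 − 0.6180 = 0.5450 mol
mass = 0.5450 × 28.01 = 15.27 g

15.3 g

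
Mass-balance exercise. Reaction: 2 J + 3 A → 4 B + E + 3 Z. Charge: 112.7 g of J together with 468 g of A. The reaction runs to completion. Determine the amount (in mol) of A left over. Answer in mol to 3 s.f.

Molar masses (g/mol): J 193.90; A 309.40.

0.641 mol

n(J) = 112.7 / 193.90 = 0.5812 mol
n(A) = 468.0 / 309.40 = 1.513 mol
n/ν → J: 0.2906, A: 0.5043; J is limiting.
A consumed = (3/2) × 0.5812 = 0.8718 mol
A remaining = 1.513 − 0.8718 = 0.6412 mol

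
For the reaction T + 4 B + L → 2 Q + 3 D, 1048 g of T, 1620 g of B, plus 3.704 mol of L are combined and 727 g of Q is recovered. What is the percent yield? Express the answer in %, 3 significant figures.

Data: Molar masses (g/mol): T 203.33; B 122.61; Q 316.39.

n(T) = 1048 / 203.33 = 5.154 mol
n(B) = 1620 / 122.61 = 13.21 mol
n(L) = 3.704 mol
n/ν → T: 5.154, B: 3.303, L: 3.704; B is limiting.
theoretical n(Q) = (2/4) × 13.21 = 6.605 mol → 2090 g
% yield = 727 / 2090 × 100 = 34.78 %

34.8 %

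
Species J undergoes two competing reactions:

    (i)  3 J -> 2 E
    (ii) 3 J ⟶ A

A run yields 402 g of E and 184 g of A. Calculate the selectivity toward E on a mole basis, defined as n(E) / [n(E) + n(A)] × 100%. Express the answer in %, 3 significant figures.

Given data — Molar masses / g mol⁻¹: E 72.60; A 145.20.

n(E) = 402 / 72.60 = 5.537 mol
n(A) = 184 / 145.20 = 1.267 mol
selectivity = 5.537/(5.537+1.267) × 100 = 81.38 %

81.4 %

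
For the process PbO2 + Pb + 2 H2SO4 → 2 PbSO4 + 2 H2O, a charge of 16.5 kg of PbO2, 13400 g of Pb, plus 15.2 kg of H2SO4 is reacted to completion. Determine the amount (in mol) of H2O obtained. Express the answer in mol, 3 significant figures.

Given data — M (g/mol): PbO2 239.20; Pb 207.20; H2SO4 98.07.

129 mol

n(PbO2) = 16.50×1000 / 239.20 = 68.98 mol
n(Pb) = 13400 / 207.20 = 64.67 mol
n(H2SO4) = 15.20×1000 / 98.07 = 155.0 mol
n/ν → PbO2: 68.98, Pb: 64.67, H2SO4: 77.50; Pb is limiting.
n(H2O) = (2/1) × 64.67 = 129.3 mol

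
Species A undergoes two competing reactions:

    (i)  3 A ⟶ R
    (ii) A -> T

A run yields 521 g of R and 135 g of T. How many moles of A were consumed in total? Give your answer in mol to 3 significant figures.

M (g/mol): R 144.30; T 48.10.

n(R) = 521 / 144.30 = 3.611 mol
n(T) = 135 / 48.10 = 2.807 mol
n(A) via (i) = (3/1)×3.611 = 10.83 mol
n(A) via (ii) = (1/1)×2.807 = 2.807 mol
total n(A) = 10.83 + 2.807 = 13.64 mol

13.6 mol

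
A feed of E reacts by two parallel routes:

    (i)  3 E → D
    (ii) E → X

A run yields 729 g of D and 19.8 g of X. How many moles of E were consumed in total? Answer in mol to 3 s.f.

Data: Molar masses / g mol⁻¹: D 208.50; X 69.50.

10.8 mol

n(D) = 729 / 208.50 = 3.496 mol
n(X) = 19.8 / 69.50 = 0.2849 mol
n(E) via (i) = (3/1)×3.496 = 10.49 mol
n(E) via (ii) = (1/1)×0.2849 = 0.2849 mol
total n(E) = 10.49 + 0.2849 = 10.77 mol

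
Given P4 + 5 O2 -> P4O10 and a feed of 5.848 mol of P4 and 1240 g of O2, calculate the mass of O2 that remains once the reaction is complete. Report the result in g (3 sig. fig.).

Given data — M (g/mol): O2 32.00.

n(P4) = 5.848 mol
n(O2) = 1240 / 32.00 = 38.75 mol
n/ν for P4 = 5.848/1 = 5.848
n/ν for O2 = 38.75/5 = 7.750
Smallest n/ν is P4 → limiting reagent.
O2 consumed = (5/1) × 5.848 = 29.24 mol
O2 remaining = 38.75 − 29.24 = 9.510 mol
mass = 9.510 × 32.00 = 304.3 g

304 g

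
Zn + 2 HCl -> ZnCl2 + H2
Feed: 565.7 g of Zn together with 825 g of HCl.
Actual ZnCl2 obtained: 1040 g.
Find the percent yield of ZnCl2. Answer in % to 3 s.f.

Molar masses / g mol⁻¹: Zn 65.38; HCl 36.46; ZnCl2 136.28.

88.2 %

n(Zn) = 565.7 / 65.38 = 8.652 mol
n(HCl) = 825.0 / 36.46 = 22.63 mol
n/ν for Zn = 8.652/1 = 8.652
n/ν for HCl = 22.63/2 = 11.32
Smallest n/ν is Zn → limiting reagent.
theoretical n(ZnCl2) = (1/1) × 8.652 = 8.652 mol → 1179 g
% yield = 1040 / 1179 × 100 = 88.21 %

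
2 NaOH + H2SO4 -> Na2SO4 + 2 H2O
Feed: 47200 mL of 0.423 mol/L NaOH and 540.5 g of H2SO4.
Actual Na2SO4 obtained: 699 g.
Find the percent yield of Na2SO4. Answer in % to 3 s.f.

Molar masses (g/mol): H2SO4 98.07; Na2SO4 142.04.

89.3 %

n(NaOH) = 0.423 × 47200/1000 = 19.97 mol
n(H2SO4) = 540.5 / 98.07 = 5.511 mol
n/ν → NaOH: 9.985, H2SO4: 5.511; H2SO4 is limiting.
theoretical n(Na2SO4) = (1/1) × 5.511 = 5.511 mol → 782.8 g
% yield = 699 / 782.8 × 100 = 89.29 %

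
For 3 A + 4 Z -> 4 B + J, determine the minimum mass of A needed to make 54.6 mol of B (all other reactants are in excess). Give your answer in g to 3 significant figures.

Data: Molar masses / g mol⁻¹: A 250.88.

n(B) = 54.60 mol
n(A) = (3/4) × 54.60 = 40.95 mol
mass = 40.95 × 250.88 = 10270 g

10300 g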